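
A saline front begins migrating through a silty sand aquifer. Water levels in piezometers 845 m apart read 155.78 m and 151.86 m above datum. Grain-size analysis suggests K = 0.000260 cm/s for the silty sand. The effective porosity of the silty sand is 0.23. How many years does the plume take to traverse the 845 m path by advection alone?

511

Convert K: 0.000260 cm/s × 864 = 0.2246 m/day.
Hydraulic gradient i = (155.78 − 151.86) / 845 = 3.92 / 845 = 0.004639.
Darcy flux q = K · i = 0.2246 × 0.004639 = 0.001042 m/day.
Seepage velocity v = q / n_e = 0.001042 / 0.23 = 0.004531 m/day.
Travel time t = L / v = 845 / 0.004531 = 1.865e+05 days = 510.6 years.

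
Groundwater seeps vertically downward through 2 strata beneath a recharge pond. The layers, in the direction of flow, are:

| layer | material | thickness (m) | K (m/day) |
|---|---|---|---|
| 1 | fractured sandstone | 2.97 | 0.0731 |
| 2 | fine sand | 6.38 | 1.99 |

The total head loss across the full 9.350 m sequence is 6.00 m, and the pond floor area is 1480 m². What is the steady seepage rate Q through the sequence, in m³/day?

Flow is perpendicular to layering, so the layers act in series and the equivalent K is the thickness-weighted harmonic mean.
Total thickness L = 2.97 + 6.38 = 9.350 m.
Σ(b_i/K_i) = 2.97/0.0731 + 6.38/1.99 = 43.84 d.
K_eq = L / Σ(b_i/K_i) = 9.350 / 43.84 = 0.2133 m/day.
Q = K_eq · A · (Δh/L) = 0.2133 × 1480 × (6.00/9.350) = 202.6 m³/day.

203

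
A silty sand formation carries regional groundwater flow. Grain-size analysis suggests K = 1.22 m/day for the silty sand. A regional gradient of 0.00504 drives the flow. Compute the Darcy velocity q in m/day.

0.00615

Hydraulic gradient i = 0.00504.
Specific discharge q = K · i = 1.220 × 0.005040 = 0.006149 m/day.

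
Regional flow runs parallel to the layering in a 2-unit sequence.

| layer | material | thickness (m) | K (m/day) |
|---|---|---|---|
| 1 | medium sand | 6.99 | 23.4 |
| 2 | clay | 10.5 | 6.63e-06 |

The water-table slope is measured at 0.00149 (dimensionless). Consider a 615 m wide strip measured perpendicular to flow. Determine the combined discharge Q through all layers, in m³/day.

Flow is parallel to layering, so each bed carries its own Darcy discharge and the transmissivities add.
Σ(K_i·b_i) = 23.4×6.99 + 6.63e-06×10.5 = 163.6 m²/day.
Hydraulic gradient i = 0.00149.
Q = Σ(K_i·b_i) · W · i = 163.6 × 615 × 0.001490 = 149.9 m³/day.

150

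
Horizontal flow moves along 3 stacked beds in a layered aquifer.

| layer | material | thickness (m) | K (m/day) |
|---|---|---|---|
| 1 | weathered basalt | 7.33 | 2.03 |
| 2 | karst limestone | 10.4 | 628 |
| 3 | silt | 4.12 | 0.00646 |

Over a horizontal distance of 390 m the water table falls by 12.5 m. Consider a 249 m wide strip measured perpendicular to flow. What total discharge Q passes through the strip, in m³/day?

52200

Flow is parallel to layering, so each bed carries its own Darcy discharge and the transmissivities add.
Σ(K_i·b_i) = 2.03×7.33 + 628×10.4 + 0.00646×4.12 = 6546 m²/day.
Hydraulic gradient i = Δh / L = 12.5 / 390 = 0.03205.
Q = Σ(K_i·b_i) · W · i = 6546 × 249 × 0.03205 = 52243 m³/day.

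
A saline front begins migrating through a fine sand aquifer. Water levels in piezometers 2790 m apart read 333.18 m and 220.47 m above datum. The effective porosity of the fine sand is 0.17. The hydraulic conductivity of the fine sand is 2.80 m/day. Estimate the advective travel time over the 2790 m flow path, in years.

Hydraulic gradient i = (333.18 − 220.47) / 2790 = 112.71 / 2790 = 0.04040.
Darcy flux q = K · i = 2.800 × 0.04040 = 0.1131 m/day.
Seepage velocity v = q / n_e = 0.1131 / 0.17 = 0.6654 m/day.
Travel time t = L / v = 2790 / 0.6654 = 4193 days = 11.48 years.

11.5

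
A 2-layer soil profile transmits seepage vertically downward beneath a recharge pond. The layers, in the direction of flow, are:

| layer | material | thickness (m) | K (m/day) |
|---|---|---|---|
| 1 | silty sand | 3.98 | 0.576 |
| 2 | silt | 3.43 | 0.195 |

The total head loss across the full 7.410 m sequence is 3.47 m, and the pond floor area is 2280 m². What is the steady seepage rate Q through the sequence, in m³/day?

323

Flow is perpendicular to layering, so the layers act in series and the equivalent K is the thickness-weighted harmonic mean.
Total thickness L = 3.98 + 3.43 = 7.410 m.
Σ(b_i/K_i) = 3.98/0.576 + 3.43/0.195 = 24.50 d.
K_eq = L / Σ(b_i/K_i) = 7.410 / 24.50 = 0.3025 m/day.
Q = K_eq · A · (Δh/L) = 0.3025 × 2280 × (3.47/7.410) = 322.9 m³/day.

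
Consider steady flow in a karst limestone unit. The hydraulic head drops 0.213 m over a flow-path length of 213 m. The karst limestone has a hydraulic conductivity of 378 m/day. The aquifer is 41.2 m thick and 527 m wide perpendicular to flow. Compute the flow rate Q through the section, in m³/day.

8210

Cross-sectional area A = 527 × 41.2 = 21712 m².
Hydraulic gradient i = Δh / L = 0.213 / 213 = 0.001000.
Darcy's law: Q = K · A · i = 378.0 × 21712 × 0.001000 = 8207 m³/day.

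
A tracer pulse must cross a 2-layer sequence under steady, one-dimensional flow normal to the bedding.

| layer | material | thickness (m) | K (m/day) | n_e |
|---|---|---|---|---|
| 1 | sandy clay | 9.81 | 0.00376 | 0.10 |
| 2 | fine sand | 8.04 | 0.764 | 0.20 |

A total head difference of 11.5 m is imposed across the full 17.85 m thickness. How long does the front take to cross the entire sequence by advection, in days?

590

With flow normal to the layers, continuity requires the same specific discharge q through every layer.
Σ(b_i/K_i) = 9.81/0.00376 + 8.04/0.764 = 2620 d.
q = Δh / Σ(b_i/K_i) = 11.5 / 2620 = 0.004390 m/day.
In each layer the seepage velocity is v_i = q/n_i, so the layer transit time is t_i = b_i·n_i / q:
  layer 1 (sandy clay): t_1 = 9.81 × 0.10 / 0.004390 = 223.5 d
  layer 2 (fine sand): t_2 = 8.04 × 0.20 / 0.004390 = 366.3 d
Total t = Σ t_i = 589.7 days.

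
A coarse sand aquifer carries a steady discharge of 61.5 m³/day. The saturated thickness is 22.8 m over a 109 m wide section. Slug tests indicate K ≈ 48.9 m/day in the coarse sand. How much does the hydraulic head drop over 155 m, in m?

Cross-sectional area A = 109 × 22.8 = 2485 m².
From Q = K·A·i, i = Q / (K·A) = 61.5 / (48.90 × 2485) = 0.0005061.
Head loss Δh = i · L = 0.0005061 × 155 = 0.07844 m.

0.0784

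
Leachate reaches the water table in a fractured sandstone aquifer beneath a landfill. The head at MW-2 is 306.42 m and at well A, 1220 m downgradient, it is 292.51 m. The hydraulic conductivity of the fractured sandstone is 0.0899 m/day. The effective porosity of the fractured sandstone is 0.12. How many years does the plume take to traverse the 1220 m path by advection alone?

Hydraulic gradient i = (306.42 − 292.51) / 1220 = 13.91 / 1220 = 0.01140.
Darcy flux q = K · i = 0.08990 × 0.01140 = 0.001025 m/day.
Seepage velocity v = q / n_e = 0.001025 / 0.12 = 0.008542 m/day.
Travel time t = L / v = 1220 / 0.008542 = 1.428e+05 days = 391.0 years.

391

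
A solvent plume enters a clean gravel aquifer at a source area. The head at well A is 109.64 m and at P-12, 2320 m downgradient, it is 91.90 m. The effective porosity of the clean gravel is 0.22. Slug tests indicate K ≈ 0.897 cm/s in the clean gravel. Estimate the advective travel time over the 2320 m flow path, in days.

86.1

Convert K: 0.897 cm/s × 864 = 775.0 m/day.
Hydraulic gradient i = (109.64 − 91.90) / 2320 = 17.74 / 2320 = 0.007647.
Darcy flux q = K · i = 775.0 × 0.007647 = 5.926 m/day.
Seepage velocity v = q / n_e = 5.926 / 0.22 = 26.94 m/day.
Travel time t = L / v = 2320 / 26.94 = 86.13 days.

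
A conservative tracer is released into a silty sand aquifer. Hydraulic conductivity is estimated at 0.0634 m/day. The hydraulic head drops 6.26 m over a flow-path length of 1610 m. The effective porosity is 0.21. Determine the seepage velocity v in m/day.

0.00117

Hydraulic gradient i = Δh / L = 6.26 / 1610 = 0.003888.
Darcy flux q = K · i = 0.06340 × 0.003888 = 0.0002465 m/day.
Seepage velocity v = q / n_e = 0.0002465 / 0.21 = 0.001174 m/day.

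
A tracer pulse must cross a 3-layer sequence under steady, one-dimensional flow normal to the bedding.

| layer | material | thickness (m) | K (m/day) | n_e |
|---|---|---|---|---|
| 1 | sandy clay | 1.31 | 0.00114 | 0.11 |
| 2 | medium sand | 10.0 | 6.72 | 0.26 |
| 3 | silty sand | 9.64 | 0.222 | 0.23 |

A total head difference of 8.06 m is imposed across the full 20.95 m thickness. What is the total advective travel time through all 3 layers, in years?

With flow normal to the layers, continuity requires the same specific discharge q through every layer.
Σ(b_i/K_i) = 1.31/0.00114 + 10.0/6.72 + 9.64/0.222 = 1194 d.
q = Δh / Σ(b_i/K_i) = 8.06 / 1194 = 0.006750 m/day.
In each layer the seepage velocity is v_i = q/n_i, so the layer transit time is t_i = b_i·n_i / q:
  layer 1 (sandy clay): t_1 = 1.31 × 0.11 / 0.006750 = 21.35 d
  layer 2 (medium sand): t_2 = 10.0 × 0.26 / 0.006750 = 385.2 d
  layer 3 (silty sand): t_3 = 9.64 × 0.23 / 0.006750 = 328.5 d
Total t = Σ t_i = 735.0 days = 2.012 years.

2.01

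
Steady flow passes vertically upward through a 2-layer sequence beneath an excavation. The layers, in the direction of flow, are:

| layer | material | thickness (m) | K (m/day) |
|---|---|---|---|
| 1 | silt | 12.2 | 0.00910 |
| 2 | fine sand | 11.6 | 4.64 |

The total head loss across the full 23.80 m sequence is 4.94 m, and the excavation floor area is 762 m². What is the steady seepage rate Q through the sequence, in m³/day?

2.80

Flow is perpendicular to layering, so the layers act in series and the equivalent K is the thickness-weighted harmonic mean.
Total thickness L = 12.2 + 11.6 = 23.80 m.
Σ(b_i/K_i) = 12.2/0.00910 + 11.6/4.64 = 1343 d.
K_eq = L / Σ(b_i/K_i) = 23.80 / 1343 = 0.01772 m/day.
Q = K_eq · A · (Δh/L) = 0.01772 × 762 × (4.94/23.80) = 2.803 m³/day.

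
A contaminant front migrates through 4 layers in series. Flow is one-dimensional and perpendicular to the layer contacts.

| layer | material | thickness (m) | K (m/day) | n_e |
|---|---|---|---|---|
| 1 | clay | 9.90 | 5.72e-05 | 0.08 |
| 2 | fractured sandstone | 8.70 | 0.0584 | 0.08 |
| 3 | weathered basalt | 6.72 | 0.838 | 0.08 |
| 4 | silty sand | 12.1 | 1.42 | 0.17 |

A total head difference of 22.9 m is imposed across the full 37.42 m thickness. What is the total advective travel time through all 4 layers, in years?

With flow normal to the layers, continuity requires the same specific discharge q through every layer.
Σ(b_i/K_i) = 9.90/5.72e-05 + 8.70/0.0584 + 6.72/0.838 + 12.1/1.42 = 1.732e+05 d.
q = Δh / Σ(b_i/K_i) = 22.9 / 1.732e+05 = 0.0001322 m/day.
In each layer the seepage velocity is v_i = q/n_i, so the layer transit time is t_i = b_i·n_i / q:
  layer 1 (clay): t_1 = 9.90 × 0.08 / 0.0001322 = 5992 d
  layer 2 (fractured sandstone): t_2 = 8.70 × 0.08 / 0.0001322 = 5265 d
  layer 3 (weathered basalt): t_3 = 6.72 × 0.08 / 0.0001322 = 4067 d
  layer 4 (silty sand): t_4 = 12.1 × 0.17 / 0.0001322 = 15562 d
Total t = Σ t_i = 30886 days = 84.56 years.

84.6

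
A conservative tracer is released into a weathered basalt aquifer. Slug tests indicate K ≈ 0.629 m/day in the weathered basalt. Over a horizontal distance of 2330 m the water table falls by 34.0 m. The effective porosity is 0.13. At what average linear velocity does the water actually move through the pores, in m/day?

Hydraulic gradient i = Δh / L = 34.0 / 2330 = 0.01459.
Darcy flux q = K · i = 0.6290 × 0.01459 = 0.009179 m/day.
Seepage velocity v = q / n_e = 0.009179 / 0.13 = 0.07060 m/day.

0.0706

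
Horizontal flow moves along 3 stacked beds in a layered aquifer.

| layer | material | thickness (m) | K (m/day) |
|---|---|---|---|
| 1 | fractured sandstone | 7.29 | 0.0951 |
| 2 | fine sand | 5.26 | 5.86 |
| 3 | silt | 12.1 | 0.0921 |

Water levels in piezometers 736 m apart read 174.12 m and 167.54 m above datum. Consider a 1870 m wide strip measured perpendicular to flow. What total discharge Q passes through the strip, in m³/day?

546

Flow is parallel to layering, so each bed carries its own Darcy discharge and the transmissivities add.
Σ(K_i·b_i) = 0.0951×7.29 + 5.86×5.26 + 0.0921×12.1 = 32.63 m²/day.
Hydraulic gradient i = (174.12 − 167.54) / 736 = 6.58 / 736 = 0.008940.
Q = Σ(K_i·b_i) · W · i = 32.63 × 1870 × 0.008940 = 545.5 m³/day.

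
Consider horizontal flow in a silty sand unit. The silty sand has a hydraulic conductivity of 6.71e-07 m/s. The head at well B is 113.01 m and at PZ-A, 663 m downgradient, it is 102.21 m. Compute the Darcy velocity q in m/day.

Convert K: 6.71e-07 m/s × 86400 = 0.05797 m/day.
Hydraulic gradient i = (113.01 − 102.21) / 663 = 10.8 / 663 = 0.01629.
Specific discharge q = K · i = 0.05797 × 0.01629 = 0.0009444 m/day.

0.000944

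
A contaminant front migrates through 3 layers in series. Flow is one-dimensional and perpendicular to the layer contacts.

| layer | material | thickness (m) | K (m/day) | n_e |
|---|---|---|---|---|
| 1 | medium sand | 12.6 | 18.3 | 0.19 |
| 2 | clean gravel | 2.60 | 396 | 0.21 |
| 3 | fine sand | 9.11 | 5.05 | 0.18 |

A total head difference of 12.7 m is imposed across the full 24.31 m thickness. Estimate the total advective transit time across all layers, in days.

0.901

With flow normal to the layers, continuity requires the same specific discharge q through every layer.
Σ(b_i/K_i) = 12.6/18.3 + 2.60/396 + 9.11/5.05 = 2.499 d.
q = Δh / Σ(b_i/K_i) = 12.7 / 2.499 = 5.082 m/day.
In each layer the seepage velocity is v_i = q/n_i, so the layer transit time is t_i = b_i·n_i / q:
  layer 1 (medium sand): t_1 = 12.6 × 0.19 / 5.082 = 0.4711 d
  layer 2 (clean gravel): t_2 = 2.60 × 0.21 / 5.082 = 0.1074 d
  layer 3 (fine sand): t_3 = 9.11 × 0.18 / 5.082 = 0.3227 d
Total t = Σ t_i = 0.9012 days.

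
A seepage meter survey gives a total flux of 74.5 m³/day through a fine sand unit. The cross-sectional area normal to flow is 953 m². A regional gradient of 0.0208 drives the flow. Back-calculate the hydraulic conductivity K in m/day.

Hydraulic gradient i = 0.0208.
From Q = K·A·i, K = Q / (A·i) = 74.5 / (953.0 × 0.02080) = 3.758 m/day.

3.76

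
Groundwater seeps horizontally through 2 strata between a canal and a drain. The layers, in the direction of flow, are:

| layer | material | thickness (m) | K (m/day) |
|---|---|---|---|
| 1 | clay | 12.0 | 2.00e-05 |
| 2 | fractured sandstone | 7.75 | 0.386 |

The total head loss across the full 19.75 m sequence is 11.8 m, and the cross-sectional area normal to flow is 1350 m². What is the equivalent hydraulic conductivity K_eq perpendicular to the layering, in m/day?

3.29e-05

Flow is perpendicular to layering, so the layers act in series and the equivalent K is the thickness-weighted harmonic mean.
Total thickness L = 12.0 + 7.75 = 19.75 m.
Σ(b_i/K_i) = 12.0/2.00e-05 + 7.75/0.386 = 6.000e+05 d.
K_eq = L / Σ(b_i/K_i) = 19.75 / 6.000e+05 = 3.292e-05 m/day.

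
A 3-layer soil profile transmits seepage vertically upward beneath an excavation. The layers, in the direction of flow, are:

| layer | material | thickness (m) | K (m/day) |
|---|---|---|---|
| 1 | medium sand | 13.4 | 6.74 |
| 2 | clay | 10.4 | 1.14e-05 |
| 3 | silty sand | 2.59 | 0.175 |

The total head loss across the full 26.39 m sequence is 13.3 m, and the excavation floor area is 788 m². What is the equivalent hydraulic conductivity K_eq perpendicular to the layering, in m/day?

2.89e-05

Flow is perpendicular to layering, so the layers act in series and the equivalent K is the thickness-weighted harmonic mean.
Total thickness L = 13.4 + 10.4 + 2.59 = 26.39 m.
Σ(b_i/K_i) = 13.4/6.74 + 10.4/1.14e-05 + 2.59/0.175 = 9.123e+05 d.
K_eq = L / Σ(b_i/K_i) = 26.39 / 9.123e+05 = 2.893e-05 m/day.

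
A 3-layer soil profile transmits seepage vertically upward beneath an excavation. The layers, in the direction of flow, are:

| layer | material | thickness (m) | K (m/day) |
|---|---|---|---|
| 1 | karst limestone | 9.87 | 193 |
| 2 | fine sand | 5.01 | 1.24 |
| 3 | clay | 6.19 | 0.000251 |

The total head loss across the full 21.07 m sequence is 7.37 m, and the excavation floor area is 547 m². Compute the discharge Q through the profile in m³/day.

0.163

Flow is perpendicular to layering, so the layers act in series and the equivalent K is the thickness-weighted harmonic mean.
Total thickness L = 9.87 + 5.01 + 6.19 = 21.07 m.
Σ(b_i/K_i) = 9.87/193 + 5.01/1.24 + 6.19/0.000251 = 24665 d.
K_eq = L / Σ(b_i/K_i) = 21.07 / 24665 = 0.0008542 m/day.
Q = K_eq · A · (Δh/L) = 0.0008542 × 547 × (7.37/21.07) = 0.1634 m³/day.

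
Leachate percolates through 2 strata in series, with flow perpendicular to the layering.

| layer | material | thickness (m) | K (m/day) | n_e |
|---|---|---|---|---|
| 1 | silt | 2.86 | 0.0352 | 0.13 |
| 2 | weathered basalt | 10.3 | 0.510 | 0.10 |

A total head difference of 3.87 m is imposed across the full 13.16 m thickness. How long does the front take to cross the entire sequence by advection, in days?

With flow normal to the layers, continuity requires the same specific discharge q through every layer.
Σ(b_i/K_i) = 2.86/0.0352 + 10.3/0.510 = 101.4 d.
q = Δh / Σ(b_i/K_i) = 3.87 / 101.4 = 0.03815 m/day.
In each layer the seepage velocity is v_i = q/n_i, so the layer transit time is t_i = b_i·n_i / q:
  layer 1 (silt): t_1 = 2.86 × 0.13 / 0.03815 = 9.746 d
  layer 2 (weathered basalt): t_2 = 10.3 × 0.10 / 0.03815 = 27.00 d
Total t = Σ t_i = 36.75 days.

36.7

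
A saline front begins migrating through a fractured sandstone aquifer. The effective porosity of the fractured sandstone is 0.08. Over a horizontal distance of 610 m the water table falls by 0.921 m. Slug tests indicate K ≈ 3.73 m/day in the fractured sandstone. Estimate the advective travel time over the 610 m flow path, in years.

Hydraulic gradient i = Δh / L = 0.921 / 610 = 0.001510.
Darcy flux q = K · i = 3.730 × 0.001510 = 0.005632 m/day.
Seepage velocity v = q / n_e = 0.005632 / 0.08 = 0.07040 m/day.
Travel time t = L / v = 610 / 0.07040 = 8665 days = 23.72 years.

23.7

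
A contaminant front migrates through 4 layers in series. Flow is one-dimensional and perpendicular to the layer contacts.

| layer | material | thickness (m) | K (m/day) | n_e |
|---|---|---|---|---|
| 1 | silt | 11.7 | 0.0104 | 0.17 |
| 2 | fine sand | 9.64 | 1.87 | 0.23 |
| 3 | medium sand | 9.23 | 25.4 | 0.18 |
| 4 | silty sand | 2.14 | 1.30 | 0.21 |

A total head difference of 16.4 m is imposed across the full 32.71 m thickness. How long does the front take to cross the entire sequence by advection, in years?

1.19

With flow normal to the layers, continuity requires the same specific discharge q through every layer.
Σ(b_i/K_i) = 11.7/0.0104 + 9.64/1.87 + 9.23/25.4 + 2.14/1.30 = 1132 d.
q = Δh / Σ(b_i/K_i) = 16.4 / 1132 = 0.01449 m/day.
In each layer the seepage velocity is v_i = q/n_i, so the layer transit time is t_i = b_i·n_i / q:
  layer 1 (silt): t_1 = 11.7 × 0.17 / 0.01449 = 137.3 d
  layer 2 (fine sand): t_2 = 9.64 × 0.23 / 0.01449 = 153.1 d
  layer 3 (medium sand): t_3 = 9.23 × 0.18 / 0.01449 = 114.7 d
  layer 4 (silty sand): t_4 = 2.14 × 0.21 / 0.01449 = 31.02 d
Total t = Σ t_i = 436.1 days = 1.194 years.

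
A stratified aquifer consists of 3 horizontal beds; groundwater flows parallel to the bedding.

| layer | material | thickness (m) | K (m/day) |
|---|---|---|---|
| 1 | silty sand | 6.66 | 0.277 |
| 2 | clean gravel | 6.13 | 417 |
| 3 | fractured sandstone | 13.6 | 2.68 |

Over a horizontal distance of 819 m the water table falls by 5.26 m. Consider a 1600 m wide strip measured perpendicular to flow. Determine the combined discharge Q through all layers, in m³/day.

Flow is parallel to layering, so each bed carries its own Darcy discharge and the transmissivities add.
Σ(K_i·b_i) = 0.277×6.66 + 417×6.13 + 2.68×13.6 = 2595 m²/day.
Hydraulic gradient i = Δh / L = 5.26 / 819 = 0.006422.
Q = Σ(K_i·b_i) · W · i = 2595 × 1600 × 0.006422 = 26661 m³/day.

26700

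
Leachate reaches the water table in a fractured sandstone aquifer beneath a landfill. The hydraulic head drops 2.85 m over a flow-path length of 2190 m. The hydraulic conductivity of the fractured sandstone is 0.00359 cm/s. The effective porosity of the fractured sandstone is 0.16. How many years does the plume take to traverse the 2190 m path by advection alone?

Convert K: 0.00359 cm/s × 864 = 3.102 m/day.
Hydraulic gradient i = Δh / L = 2.85 / 2190 = 0.001301.
Darcy flux q = K · i = 3.102 × 0.001301 = 0.004037 m/day.
Seepage velocity v = q / n_e = 0.004037 / 0.16 = 0.02523 m/day.
Travel time t = L / v = 2190 / 0.02523 = 86807 days = 237.7 years.

238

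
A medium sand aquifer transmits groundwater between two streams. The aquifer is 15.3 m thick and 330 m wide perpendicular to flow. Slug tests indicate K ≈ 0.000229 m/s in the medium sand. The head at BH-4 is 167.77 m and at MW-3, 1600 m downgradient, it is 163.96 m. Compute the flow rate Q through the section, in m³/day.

238

Convert K: 0.000229 m/s × 86400 = 19.79 m/day.
Cross-sectional area A = 330 × 15.3 = 5049 m².
Hydraulic gradient i = (167.77 − 163.96) / 1600 = 3.81 / 1600 = 0.002381.
Darcy's law: Q = K · A · i = 19.79 × 5049 × 0.002381 = 237.9 m³/day.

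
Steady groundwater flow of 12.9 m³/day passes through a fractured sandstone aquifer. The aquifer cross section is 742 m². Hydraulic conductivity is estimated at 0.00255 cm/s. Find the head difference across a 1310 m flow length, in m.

Convert K: 0.00255 cm/s × 864 = 2.203 m/day.
From Q = K·A·i, i = Q / (K·A) = 12.9 / (2.203 × 742.0) = 0.007891.
Head loss Δh = i · L = 0.007891 × 1310 = 10.34 m.

10.3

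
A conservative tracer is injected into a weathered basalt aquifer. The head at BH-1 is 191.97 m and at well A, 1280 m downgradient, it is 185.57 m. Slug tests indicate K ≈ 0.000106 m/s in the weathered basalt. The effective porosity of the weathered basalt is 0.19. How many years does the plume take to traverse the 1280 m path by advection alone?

14.5

Convert K: 0.000106 m/s × 86400 = 9.158 m/day.
Hydraulic gradient i = (191.97 − 185.57) / 1280 = 6.4 / 1280 = 0.005000.
Darcy flux q = K · i = 9.158 × 0.005000 = 0.04579 m/day.
Seepage velocity v = q / n_e = 0.04579 / 0.19 = 0.2410 m/day.
Travel time t = L / v = 1280 / 0.2410 = 5311 days = 14.54 years.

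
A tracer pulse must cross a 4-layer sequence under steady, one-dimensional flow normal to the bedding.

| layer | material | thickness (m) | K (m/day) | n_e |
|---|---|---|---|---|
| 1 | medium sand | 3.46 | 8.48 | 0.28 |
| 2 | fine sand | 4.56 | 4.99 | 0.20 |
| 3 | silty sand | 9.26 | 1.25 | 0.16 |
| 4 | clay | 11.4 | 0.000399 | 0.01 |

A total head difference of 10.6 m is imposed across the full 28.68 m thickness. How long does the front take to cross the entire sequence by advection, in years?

25.7

With flow normal to the layers, continuity requires the same specific discharge q through every layer.
Σ(b_i/K_i) = 3.46/8.48 + 4.56/4.99 + 9.26/1.25 + 11.4/0.000399 = 28580 d.
q = Δh / Σ(b_i/K_i) = 10.6 / 28580 = 0.0003709 m/day.
In each layer the seepage velocity is v_i = q/n_i, so the layer transit time is t_i = b_i·n_i / q:
  layer 1 (medium sand): t_1 = 3.46 × 0.28 / 0.0003709 = 2612 d
  layer 2 (fine sand): t_2 = 4.56 × 0.20 / 0.0003709 = 2459 d
  layer 3 (silty sand): t_3 = 9.26 × 0.16 / 0.0003709 = 3995 d
  layer 4 (clay): t_4 = 11.4 × 0.01 / 0.0003709 = 307.4 d
Total t = Σ t_i = 9373 days = 25.66 years.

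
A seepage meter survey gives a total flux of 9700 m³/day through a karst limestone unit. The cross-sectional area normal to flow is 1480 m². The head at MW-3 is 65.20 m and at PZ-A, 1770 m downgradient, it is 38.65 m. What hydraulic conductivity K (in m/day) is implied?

437

Hydraulic gradient i = (65.20 − 38.65) / 1770 = 26.55 / 1770 = 0.01500.
From Q = K·A·i, K = Q / (A·i) = 9700 / (1480 × 0.01500) = 436.9 m/day.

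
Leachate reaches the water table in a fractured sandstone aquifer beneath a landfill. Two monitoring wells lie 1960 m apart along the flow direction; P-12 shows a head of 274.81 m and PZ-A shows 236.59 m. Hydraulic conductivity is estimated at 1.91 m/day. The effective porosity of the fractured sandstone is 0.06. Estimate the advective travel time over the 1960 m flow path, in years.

8.64

Hydraulic gradient i = (274.81 − 236.59) / 1960 = 38.22 / 1960 = 0.01950.
Darcy flux q = K · i = 1.910 × 0.01950 = 0.03725 m/day.
Seepage velocity v = q / n_e = 0.03725 / 0.06 = 0.6208 m/day.
Travel time t = L / v = 1960 / 0.6208 = 3157 days = 8.645 years.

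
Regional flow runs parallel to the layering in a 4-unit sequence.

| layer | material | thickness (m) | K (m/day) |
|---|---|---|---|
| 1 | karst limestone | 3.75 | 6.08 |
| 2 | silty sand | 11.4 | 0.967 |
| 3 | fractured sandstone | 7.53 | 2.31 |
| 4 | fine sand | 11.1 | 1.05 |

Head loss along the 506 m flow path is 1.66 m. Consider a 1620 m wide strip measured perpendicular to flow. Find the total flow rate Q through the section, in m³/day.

334

Flow is parallel to layering, so each bed carries its own Darcy discharge and the transmissivities add.
Σ(K_i·b_i) = 6.08×3.75 + 0.967×11.4 + 2.31×7.53 + 1.05×11.1 = 62.87 m²/day.
Hydraulic gradient i = Δh / L = 1.66 / 506 = 0.003281.
Q = Σ(K_i·b_i) · W · i = 62.87 × 1620 × 0.003281 = 334.1 m³/day.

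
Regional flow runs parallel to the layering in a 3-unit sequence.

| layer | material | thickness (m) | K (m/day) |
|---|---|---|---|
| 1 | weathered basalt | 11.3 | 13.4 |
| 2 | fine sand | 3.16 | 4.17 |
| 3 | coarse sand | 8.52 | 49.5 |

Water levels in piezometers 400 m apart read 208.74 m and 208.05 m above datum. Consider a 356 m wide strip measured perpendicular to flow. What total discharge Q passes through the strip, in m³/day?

360

Flow is parallel to layering, so each bed carries its own Darcy discharge and the transmissivities add.
Σ(K_i·b_i) = 13.4×11.3 + 4.17×3.16 + 49.5×8.52 = 586.3 m²/day.
Hydraulic gradient i = (208.74 − 208.05) / 400 = 0.69 / 400 = 0.001725.
Q = Σ(K_i·b_i) · W · i = 586.3 × 356 × 0.001725 = 360.1 m³/day.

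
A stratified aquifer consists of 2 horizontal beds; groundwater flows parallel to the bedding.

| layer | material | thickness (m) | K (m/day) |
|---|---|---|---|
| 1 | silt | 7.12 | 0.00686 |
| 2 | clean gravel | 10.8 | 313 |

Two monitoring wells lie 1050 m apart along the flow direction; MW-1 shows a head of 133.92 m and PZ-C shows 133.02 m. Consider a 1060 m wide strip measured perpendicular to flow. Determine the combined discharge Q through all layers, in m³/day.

Flow is parallel to layering, so each bed carries its own Darcy discharge and the transmissivities add.
Σ(K_i·b_i) = 0.00686×7.12 + 313×10.8 = 3380 m²/day.
Hydraulic gradient i = (133.92 − 133.02) / 1050 = 0.9 / 1050 = 0.0008571.
Q = Σ(K_i·b_i) · W · i = 3380 × 1060 × 0.0008571 = 3071 m³/day.

3070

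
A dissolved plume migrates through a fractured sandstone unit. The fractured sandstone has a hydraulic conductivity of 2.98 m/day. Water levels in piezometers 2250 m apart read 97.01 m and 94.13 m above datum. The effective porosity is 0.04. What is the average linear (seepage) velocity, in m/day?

Hydraulic gradient i = (97.01 − 94.13) / 2250 = 2.88 / 2250 = 0.001280.
Darcy flux q = K · i = 2.980 × 0.001280 = 0.003814 m/day.
Seepage velocity v = q / n_e = 0.003814 / 0.04 = 0.09536 m/day.

0.0954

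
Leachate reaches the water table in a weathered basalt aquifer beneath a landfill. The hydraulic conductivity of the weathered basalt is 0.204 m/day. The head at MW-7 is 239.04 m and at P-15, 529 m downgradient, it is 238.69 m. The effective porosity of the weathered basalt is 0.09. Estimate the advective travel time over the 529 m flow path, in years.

Hydraulic gradient i = (239.04 − 238.69) / 529 = 0.35 / 529 = 0.0006616.
Darcy flux q = K · i = 0.2040 × 0.0006616 = 0.0001350 m/day.
Seepage velocity v = q / n_e = 0.0001350 / 0.09 = 0.001500 m/day.
Travel time t = L / v = 529 / 0.001500 = 3.527e+05 days = 965.8 years.

966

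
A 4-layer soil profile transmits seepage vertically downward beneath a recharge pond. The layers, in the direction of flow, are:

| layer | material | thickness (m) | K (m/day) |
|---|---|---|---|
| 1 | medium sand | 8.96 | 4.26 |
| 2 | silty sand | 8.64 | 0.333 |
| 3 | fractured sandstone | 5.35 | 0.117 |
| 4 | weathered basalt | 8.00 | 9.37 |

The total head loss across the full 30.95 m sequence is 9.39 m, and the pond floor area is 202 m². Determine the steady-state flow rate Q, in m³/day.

Flow is perpendicular to layering, so the layers act in series and the equivalent K is the thickness-weighted harmonic mean.
Total thickness L = 8.96 + 8.64 + 5.35 + 8.00 = 30.95 m.
Σ(b_i/K_i) = 8.96/4.26 + 8.64/0.333 + 5.35/0.117 + 8.00/9.37 = 74.63 d.
K_eq = L / Σ(b_i/K_i) = 30.95 / 74.63 = 0.4147 m/day.
Q = K_eq · A · (Δh/L) = 0.4147 × 202 × (9.39/30.95) = 25.42 m³/day.

25.4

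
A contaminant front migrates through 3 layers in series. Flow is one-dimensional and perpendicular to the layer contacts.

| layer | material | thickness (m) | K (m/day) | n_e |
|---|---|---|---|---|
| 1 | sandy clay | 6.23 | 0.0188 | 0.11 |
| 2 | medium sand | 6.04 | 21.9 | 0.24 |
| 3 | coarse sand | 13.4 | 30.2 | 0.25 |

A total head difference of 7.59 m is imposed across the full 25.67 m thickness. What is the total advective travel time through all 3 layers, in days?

240

With flow normal to the layers, continuity requires the same specific discharge q through every layer.
Σ(b_i/K_i) = 6.23/0.0188 + 6.04/21.9 + 13.4/30.2 = 332.1 d.
q = Δh / Σ(b_i/K_i) = 7.59 / 332.1 = 0.02285 m/day.
In each layer the seepage velocity is v_i = q/n_i, so the layer transit time is t_i = b_i·n_i / q:
  layer 1 (sandy clay): t_1 = 6.23 × 0.11 / 0.02285 = 29.99 d
  layer 2 (medium sand): t_2 = 6.04 × 0.24 / 0.02285 = 63.43 d
  layer 3 (coarse sand): t_3 = 13.4 × 0.25 / 0.02285 = 146.6 d
Total t = Σ t_i = 240.0 days.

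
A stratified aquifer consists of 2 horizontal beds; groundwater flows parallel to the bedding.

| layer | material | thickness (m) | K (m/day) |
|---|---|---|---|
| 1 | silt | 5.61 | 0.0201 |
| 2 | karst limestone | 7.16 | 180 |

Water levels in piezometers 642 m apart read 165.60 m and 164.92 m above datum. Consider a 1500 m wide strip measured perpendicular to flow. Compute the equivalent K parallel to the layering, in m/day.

Flow is parallel to layering, so each bed carries its own Darcy discharge and the transmissivities add.
Σ(K_i·b_i) = 0.0201×5.61 + 180×7.16 = 1289 m²/day.
Total thickness b = 12.77 m, so K_eq = Σ(K_i·b_i)/b = 100.9 m/day.

101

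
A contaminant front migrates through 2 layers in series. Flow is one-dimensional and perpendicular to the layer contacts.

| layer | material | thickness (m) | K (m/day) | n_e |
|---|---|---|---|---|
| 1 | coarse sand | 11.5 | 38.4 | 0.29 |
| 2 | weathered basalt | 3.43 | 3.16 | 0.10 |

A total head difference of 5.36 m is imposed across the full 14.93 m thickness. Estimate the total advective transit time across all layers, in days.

0.950

With flow normal to the layers, continuity requires the same specific discharge q through every layer.
Σ(b_i/K_i) = 11.5/38.4 + 3.43/3.16 = 1.385 d.
q = Δh / Σ(b_i/K_i) = 5.36 / 1.385 = 3.870 m/day.
In each layer the seepage velocity is v_i = q/n_i, so the layer transit time is t_i = b_i·n_i / q:
  layer 1 (coarse sand): t_1 = 11.5 × 0.29 / 3.870 = 0.8617 d
  layer 2 (weathered basalt): t_2 = 3.43 × 0.10 / 3.870 = 0.08862 d
Total t = Σ t_i = 0.9503 days.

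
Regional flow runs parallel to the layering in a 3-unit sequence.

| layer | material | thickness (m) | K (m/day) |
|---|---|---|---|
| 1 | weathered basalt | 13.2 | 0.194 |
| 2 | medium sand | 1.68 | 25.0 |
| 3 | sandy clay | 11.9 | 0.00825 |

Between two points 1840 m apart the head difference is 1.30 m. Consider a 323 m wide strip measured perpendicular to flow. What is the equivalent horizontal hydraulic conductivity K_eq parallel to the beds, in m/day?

Flow is parallel to layering, so each bed carries its own Darcy discharge and the transmissivities add.
Σ(K_i·b_i) = 0.194×13.2 + 25.0×1.68 + 0.00825×11.9 = 44.66 m²/day.
Total thickness b = 26.78 m, so K_eq = Σ(K_i·b_i)/b = 1.668 m/day.

1.67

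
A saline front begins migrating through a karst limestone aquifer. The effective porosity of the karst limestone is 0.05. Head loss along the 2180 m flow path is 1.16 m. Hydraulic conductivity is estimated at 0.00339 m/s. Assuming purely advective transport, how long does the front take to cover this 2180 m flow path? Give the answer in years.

Convert K: 0.00339 m/s × 86400 = 292.9 m/day.
Hydraulic gradient i = Δh / L = 1.16 / 2180 = 0.0005321.
Darcy flux q = K · i = 292.9 × 0.0005321 = 0.1559 m/day.
Seepage velocity v = q / n_e = 0.1559 / 0.05 = 3.117 m/day.
Travel time t = L / v = 2180 / 3.117 = 699.4 days = 1.915 years.

1.91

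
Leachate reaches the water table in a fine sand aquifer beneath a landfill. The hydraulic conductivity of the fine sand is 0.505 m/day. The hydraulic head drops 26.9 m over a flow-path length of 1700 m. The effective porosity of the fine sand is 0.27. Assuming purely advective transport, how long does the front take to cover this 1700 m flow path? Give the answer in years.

Hydraulic gradient i = Δh / L = 26.9 / 1700 = 0.01582.
Darcy flux q = K · i = 0.5050 × 0.01582 = 0.007991 m/day.
Seepage velocity v = q / n_e = 0.007991 / 0.27 = 0.02960 m/day.
Travel time t = L / v = 1700 / 0.02960 = 57440 days = 157.3 years.

157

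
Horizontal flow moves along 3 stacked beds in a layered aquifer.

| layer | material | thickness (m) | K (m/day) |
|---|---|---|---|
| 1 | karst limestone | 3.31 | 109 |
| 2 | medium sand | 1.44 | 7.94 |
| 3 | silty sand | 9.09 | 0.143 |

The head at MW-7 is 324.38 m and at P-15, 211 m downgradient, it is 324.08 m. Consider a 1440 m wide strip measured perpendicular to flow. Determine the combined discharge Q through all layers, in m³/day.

765

Flow is parallel to layering, so each bed carries its own Darcy discharge and the transmissivities add.
Σ(K_i·b_i) = 109×3.31 + 7.94×1.44 + 0.143×9.09 = 373.5 m²/day.
Hydraulic gradient i = (324.38 − 324.08) / 211 = 0.3 / 211 = 0.001422.
Q = Σ(K_i·b_i) · W · i = 373.5 × 1440 × 0.001422 = 764.7 m³/day.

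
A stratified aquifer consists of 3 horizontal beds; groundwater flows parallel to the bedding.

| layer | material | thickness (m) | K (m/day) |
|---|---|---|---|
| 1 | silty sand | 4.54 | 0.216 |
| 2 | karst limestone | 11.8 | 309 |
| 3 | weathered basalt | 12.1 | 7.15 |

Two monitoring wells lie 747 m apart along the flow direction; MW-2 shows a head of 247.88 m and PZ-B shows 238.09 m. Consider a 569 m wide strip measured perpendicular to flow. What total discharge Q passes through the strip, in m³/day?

Flow is parallel to layering, so each bed carries its own Darcy discharge and the transmissivities add.
Σ(K_i·b_i) = 0.216×4.54 + 309×11.8 + 7.15×12.1 = 3734 m²/day.
Hydraulic gradient i = (247.88 − 238.09) / 747 = 9.79 / 747 = 0.01311.
Q = Σ(K_i·b_i) · W · i = 3734 × 569 × 0.01311 = 27843 m³/day.

27800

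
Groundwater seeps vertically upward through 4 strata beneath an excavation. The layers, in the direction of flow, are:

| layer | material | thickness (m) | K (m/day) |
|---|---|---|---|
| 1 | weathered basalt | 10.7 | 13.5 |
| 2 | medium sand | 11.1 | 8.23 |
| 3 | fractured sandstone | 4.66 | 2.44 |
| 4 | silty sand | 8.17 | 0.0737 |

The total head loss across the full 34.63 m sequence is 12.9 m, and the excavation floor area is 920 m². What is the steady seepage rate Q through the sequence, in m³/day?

Flow is perpendicular to layering, so the layers act in series and the equivalent K is the thickness-weighted harmonic mean.
Total thickness L = 10.7 + 11.1 + 4.66 + 8.17 = 34.63 m.
Σ(b_i/K_i) = 10.7/13.5 + 11.1/8.23 + 4.66/2.44 + 8.17/0.0737 = 114.9 d.
K_eq = L / Σ(b_i/K_i) = 34.63 / 114.9 = 0.3014 m/day.
Q = K_eq · A · (Δh/L) = 0.3014 × 920 × (12.9/34.63) = 103.3 m³/day.

103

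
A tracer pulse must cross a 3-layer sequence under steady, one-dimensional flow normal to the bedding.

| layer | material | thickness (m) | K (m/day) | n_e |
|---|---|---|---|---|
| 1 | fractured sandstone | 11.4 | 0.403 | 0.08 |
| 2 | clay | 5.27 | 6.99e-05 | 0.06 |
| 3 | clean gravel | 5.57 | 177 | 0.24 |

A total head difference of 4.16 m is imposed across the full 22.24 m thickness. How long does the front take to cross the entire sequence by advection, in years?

With flow normal to the layers, continuity requires the same specific discharge q through every layer.
Σ(b_i/K_i) = 11.4/0.403 + 5.27/6.99e-05 + 5.57/177 = 75422 d.
q = Δh / Σ(b_i/K_i) = 4.16 / 75422 = 5.516e-05 m/day.
In each layer the seepage velocity is v_i = q/n_i, so the layer transit time is t_i = b_i·n_i / q:
  layer 1 (fractured sandstone): t_1 = 11.4 × 0.08 / 5.516e-05 = 16535 d
  layer 2 (clay): t_2 = 5.27 × 0.06 / 5.516e-05 = 5733 d
  layer 3 (clean gravel): t_3 = 5.57 × 0.24 / 5.516e-05 = 24236 d
Total t = Σ t_i = 46504 days = 127.3 years.

127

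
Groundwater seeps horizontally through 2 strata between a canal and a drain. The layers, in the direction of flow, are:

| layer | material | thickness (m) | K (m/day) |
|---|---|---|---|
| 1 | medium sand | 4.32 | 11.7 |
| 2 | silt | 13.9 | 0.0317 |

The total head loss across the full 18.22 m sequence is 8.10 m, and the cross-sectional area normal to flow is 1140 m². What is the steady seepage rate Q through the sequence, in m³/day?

Flow is perpendicular to layering, so the layers act in series and the equivalent K is the thickness-weighted harmonic mean.
Total thickness L = 4.32 + 13.9 = 18.22 m.
Σ(b_i/K_i) = 4.32/11.7 + 13.9/0.0317 = 438.9 d.
K_eq = L / Σ(b_i/K_i) = 18.22 / 438.9 = 0.04152 m/day.
Q = K_eq · A · (Δh/L) = 0.04152 × 1140 × (8.10/18.22) = 21.04 m³/day.

21.0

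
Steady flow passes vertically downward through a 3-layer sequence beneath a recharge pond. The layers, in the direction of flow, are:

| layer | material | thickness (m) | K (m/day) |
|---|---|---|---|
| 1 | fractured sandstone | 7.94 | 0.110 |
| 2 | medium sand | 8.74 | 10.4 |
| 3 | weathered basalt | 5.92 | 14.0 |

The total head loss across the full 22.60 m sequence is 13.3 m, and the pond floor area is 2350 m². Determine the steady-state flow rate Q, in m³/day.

Flow is perpendicular to layering, so the layers act in series and the equivalent K is the thickness-weighted harmonic mean.
Total thickness L = 7.94 + 8.74 + 5.92 = 22.60 m.
Σ(b_i/K_i) = 7.94/0.110 + 8.74/10.4 + 5.92/14.0 = 73.45 d.
K_eq = L / Σ(b_i/K_i) = 22.60 / 73.45 = 0.3077 m/day.
Q = K_eq · A · (Δh/L) = 0.3077 × 2350 × (13.3/22.60) = 425.6 m³/day.

426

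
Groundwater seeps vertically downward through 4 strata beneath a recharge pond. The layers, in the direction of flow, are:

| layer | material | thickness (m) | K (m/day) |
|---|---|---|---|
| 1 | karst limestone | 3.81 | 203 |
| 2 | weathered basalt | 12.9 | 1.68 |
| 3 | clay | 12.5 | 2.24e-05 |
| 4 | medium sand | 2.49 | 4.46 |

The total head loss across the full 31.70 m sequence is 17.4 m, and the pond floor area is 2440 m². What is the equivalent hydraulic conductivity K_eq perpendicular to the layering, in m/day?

Flow is perpendicular to layering, so the layers act in series and the equivalent K is the thickness-weighted harmonic mean.
Total thickness L = 3.81 + 12.9 + 12.5 + 2.49 = 31.70 m.
Σ(b_i/K_i) = 3.81/203 + 12.9/1.68 + 12.5/2.24e-05 + 2.49/4.46 = 5.580e+05 d.
K_eq = L / Σ(b_i/K_i) = 31.70 / 5.580e+05 = 5.681e-05 m/day.

5.68e-05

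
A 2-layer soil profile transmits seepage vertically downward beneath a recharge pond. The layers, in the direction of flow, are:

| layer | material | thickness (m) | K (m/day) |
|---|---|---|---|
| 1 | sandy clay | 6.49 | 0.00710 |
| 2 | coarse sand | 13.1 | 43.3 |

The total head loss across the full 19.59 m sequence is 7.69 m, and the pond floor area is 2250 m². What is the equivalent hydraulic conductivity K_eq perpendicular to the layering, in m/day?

0.0214

Flow is perpendicular to layering, so the layers act in series and the equivalent K is the thickness-weighted harmonic mean.
Total thickness L = 6.49 + 13.1 = 19.59 m.
Σ(b_i/K_i) = 6.49/0.00710 + 13.1/43.3 = 914.4 d.
K_eq = L / Σ(b_i/K_i) = 19.59 / 914.4 = 0.02142 m/day.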